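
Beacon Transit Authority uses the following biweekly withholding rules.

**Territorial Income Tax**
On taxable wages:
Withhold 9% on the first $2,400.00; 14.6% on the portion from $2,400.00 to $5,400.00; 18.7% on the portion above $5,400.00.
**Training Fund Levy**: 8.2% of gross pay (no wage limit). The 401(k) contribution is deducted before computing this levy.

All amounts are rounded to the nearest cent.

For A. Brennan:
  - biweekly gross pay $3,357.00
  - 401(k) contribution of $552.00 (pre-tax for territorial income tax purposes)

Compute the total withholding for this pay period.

$505.14

Territorial Income Tax: taxable = $3,357.00 − $552.00 = $2,805.00
  $216.00 + 14.6% × ($2,805.00 − $2,400.00) = $216.00 + 14.6% × $405.00 = $275.13
Training Fund Levy: 8.2% × $2,805.00 = $230.01
Total: $275.13 + $230.01 = $505.14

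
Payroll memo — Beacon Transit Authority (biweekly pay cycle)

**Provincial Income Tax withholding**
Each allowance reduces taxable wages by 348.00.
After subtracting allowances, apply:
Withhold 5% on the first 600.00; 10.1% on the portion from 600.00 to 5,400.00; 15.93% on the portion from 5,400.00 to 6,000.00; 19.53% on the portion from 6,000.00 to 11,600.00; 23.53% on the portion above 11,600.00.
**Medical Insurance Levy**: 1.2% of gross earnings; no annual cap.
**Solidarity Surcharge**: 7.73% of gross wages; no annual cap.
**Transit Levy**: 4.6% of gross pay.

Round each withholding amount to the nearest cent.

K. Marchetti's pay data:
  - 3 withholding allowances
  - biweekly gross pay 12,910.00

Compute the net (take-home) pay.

9,396.63

Provincial Income Tax: taxable = 12,910.00 − 3×348.00 = 11,866.00
  1,704.06 + 23.53% × (11,866.00 − 11,600.00) = 1,704.06 + 23.53% × 266.00 = 1,766.65
Medical Insurance Levy: 1.2% × 12,910.00 = 154.92
Solidarity Surcharge: 7.73% × 12,910.00 = 997.94
Transit Levy: 4.6% × 12,910.00 = 593.86
Total withheld: 1,766.65 + 154.92 + 997.94 + 593.86 = 3,513.37
Net pay: 12,910.00 − 3,513.37 = 9,396.63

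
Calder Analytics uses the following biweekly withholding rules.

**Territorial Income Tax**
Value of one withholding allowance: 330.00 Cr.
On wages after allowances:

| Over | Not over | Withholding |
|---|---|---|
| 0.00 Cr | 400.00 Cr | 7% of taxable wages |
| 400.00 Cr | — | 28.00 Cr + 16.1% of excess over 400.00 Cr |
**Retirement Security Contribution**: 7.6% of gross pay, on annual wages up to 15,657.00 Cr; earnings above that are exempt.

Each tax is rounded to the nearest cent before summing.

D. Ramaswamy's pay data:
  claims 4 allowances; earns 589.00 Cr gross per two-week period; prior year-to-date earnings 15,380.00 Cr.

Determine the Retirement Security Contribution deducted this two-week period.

Retirement Security Contribution: cap 15,657.00 Cr − YTD 15,380.00 Cr = 277.00 Cr subject; 7.6% × 277.00 Cr = 21.05 Cr

21.05 Cr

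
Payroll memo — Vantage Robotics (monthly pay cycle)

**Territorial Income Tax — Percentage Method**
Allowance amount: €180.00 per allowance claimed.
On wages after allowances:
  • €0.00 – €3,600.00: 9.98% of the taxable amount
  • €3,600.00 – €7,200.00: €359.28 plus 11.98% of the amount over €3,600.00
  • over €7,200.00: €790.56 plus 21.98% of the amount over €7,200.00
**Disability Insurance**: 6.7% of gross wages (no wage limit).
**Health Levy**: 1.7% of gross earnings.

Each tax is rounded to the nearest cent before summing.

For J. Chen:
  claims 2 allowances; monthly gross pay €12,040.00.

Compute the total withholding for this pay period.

€2,786.62

Territorial Income Tax: taxable = €12,040.00 − 2×€180.00 = €11,680.00
  €790.56 + 21.98% × (€11,680.00 − €7,200.00) = €790.56 + 21.98% × €4,480.00 = €1,775.26
Disability Insurance: 6.7% × €12,040.00 = €806.68
Health Levy: 1.7% × €12,040.00 = €204.68
Total: €1,775.26 + €806.68 + €204.68 = €2,786.62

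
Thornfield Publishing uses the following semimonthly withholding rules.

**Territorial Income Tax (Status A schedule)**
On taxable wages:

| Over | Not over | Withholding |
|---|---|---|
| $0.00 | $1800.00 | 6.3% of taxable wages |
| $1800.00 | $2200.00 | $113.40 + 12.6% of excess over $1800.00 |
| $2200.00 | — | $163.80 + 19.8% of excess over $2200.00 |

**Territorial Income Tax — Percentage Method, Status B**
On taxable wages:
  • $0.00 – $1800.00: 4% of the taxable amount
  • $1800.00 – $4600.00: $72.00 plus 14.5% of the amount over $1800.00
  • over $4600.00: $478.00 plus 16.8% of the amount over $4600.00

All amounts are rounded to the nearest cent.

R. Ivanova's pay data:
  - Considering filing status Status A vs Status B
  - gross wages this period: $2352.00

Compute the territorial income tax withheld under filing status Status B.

$152.04

Territorial Income Tax (Status B): taxable = $2352.00
  $72.00 + 14.5% × ($2352.00 − $1800.00) = $72.00 + 14.5% × $552.00 = $152.04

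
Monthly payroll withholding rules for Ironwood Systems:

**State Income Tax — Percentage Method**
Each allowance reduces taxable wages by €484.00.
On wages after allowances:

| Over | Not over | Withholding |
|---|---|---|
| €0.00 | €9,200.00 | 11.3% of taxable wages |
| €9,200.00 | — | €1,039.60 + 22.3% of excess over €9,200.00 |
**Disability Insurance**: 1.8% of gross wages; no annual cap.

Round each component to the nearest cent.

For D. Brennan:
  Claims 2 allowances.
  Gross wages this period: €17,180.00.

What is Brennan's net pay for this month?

€14,267.48

State Income Tax: taxable = €17,180.00 − 2×€484.00 = €16,212.00
  €1,039.60 + 22.3% × (€16,212.00 − €9,200.00) = €1,039.60 + 22.3% × €7,012.00 = €2,603.28
Disability Insurance: 1.8% × €17,180.00 = €309.24
Total withheld: €2,603.28 + €309.24 = €2,912.52
Net pay: €17,180.00 − €2,912.52 = €14,267.48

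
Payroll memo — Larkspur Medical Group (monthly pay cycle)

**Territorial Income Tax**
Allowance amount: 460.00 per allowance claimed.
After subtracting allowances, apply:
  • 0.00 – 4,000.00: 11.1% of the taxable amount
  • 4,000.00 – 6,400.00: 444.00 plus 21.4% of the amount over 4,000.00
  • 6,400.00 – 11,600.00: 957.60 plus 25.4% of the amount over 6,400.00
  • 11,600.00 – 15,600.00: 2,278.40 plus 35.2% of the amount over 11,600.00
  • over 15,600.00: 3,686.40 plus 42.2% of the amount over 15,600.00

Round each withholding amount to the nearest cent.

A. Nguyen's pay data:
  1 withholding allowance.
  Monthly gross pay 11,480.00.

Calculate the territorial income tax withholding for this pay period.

Territorial Income Tax: taxable = 11,480.00 − 1×460.00 = 11,020.00
  957.60 + 25.4% × (11,020.00 − 6,400.00) = 957.60 + 25.4% × 4,620.00 = 2,131.08

2,131.08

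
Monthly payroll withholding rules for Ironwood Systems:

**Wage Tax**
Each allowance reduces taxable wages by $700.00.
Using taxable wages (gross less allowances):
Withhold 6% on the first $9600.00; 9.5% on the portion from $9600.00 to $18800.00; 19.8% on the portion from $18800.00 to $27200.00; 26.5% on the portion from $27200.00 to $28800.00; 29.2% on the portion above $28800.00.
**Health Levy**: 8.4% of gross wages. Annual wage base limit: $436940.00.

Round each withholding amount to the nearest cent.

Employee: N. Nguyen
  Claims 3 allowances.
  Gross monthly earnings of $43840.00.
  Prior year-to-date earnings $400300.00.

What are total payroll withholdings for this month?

Wage Tax: taxable = $43840.00 − 3×$700.00 = $41740.00
  $3537.20 + 29.2% × ($41740.00 − $28800.00) = $3537.20 + 29.2% × $12940.00 = $7315.68
Health Levy: cap $436940.00 − YTD $400300.00 = $36640.00 subject; 8.4% × $36640.00 = $3077.76
Total: $7315.68 + $3077.76 = $10393.44

$10393.44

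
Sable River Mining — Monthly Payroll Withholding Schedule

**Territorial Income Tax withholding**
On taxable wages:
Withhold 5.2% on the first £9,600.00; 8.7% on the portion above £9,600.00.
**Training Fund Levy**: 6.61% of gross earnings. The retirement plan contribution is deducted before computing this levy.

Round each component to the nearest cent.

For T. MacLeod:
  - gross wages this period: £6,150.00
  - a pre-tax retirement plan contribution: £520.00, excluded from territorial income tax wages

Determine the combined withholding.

£664.90

Territorial Income Tax: taxable = £6,150.00 − £520.00 = £5,630.00
  5.2% × £5,630.00 = £292.76
Training Fund Levy: 6.61% × £5,630.00 = £372.14
Total: £292.76 + £372.14 = £664.90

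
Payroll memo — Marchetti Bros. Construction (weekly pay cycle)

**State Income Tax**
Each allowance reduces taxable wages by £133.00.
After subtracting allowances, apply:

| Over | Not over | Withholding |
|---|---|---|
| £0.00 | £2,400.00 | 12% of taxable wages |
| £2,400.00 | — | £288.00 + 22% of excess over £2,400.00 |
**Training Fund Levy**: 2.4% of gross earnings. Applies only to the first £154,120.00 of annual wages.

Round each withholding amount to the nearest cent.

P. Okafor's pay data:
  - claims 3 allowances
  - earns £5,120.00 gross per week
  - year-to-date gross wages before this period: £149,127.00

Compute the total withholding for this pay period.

£918.45

State Income Tax: taxable = £5,120.00 − 3×£133.00 = £4,721.00
  £288.00 + 22% × (£4,721.00 − £2,400.00) = £288.00 + 22% × £2,321.00 = £798.62
Training Fund Levy: cap £154,120.00 − YTD £149,127.00 = £4,993.00 subject; 2.4% × £4,993.00 = £119.83
Total: £798.62 + £119.83 = £918.45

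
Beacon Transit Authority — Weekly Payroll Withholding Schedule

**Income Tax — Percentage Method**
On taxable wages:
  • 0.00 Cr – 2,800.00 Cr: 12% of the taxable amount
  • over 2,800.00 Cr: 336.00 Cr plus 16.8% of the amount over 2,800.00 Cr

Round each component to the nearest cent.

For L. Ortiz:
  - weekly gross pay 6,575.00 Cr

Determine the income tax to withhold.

970.20 Cr

Income Tax: taxable = 6,575.00 Cr
  336.00 Cr + 16.8% × (6,575.00 Cr − 2,800.00 Cr) = 336.00 Cr + 16.8% × 3,775.00 Cr = 970.20 Cr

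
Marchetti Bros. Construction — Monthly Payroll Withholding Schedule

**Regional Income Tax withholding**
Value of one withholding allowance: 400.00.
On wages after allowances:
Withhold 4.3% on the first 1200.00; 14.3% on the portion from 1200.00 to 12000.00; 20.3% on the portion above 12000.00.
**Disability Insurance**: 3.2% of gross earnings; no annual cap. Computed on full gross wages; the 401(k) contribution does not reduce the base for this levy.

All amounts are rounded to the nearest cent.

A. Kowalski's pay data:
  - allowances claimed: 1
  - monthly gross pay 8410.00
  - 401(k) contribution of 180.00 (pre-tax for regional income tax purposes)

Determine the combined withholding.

Regional Income Tax: taxable = 8410.00 − 180.00 − 1×400.00 = 7830.00
  51.60 + 14.3% × (7830.00 − 1200.00) = 51.60 + 14.3% × 6630.00 = 999.69
Disability Insurance: 3.2% × 8410.00 = 269.12
Total: 999.69 + 269.12 = 1268.81

1268.81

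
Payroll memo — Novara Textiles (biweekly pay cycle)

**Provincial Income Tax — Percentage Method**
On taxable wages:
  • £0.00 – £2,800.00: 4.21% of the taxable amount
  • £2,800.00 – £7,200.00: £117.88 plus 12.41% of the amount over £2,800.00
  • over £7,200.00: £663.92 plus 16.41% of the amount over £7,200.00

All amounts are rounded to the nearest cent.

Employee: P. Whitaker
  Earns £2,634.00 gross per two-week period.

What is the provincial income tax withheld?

Provincial Income Tax: taxable = £2,634.00
  4.21% × £2,634.00 = £110.89

£110.89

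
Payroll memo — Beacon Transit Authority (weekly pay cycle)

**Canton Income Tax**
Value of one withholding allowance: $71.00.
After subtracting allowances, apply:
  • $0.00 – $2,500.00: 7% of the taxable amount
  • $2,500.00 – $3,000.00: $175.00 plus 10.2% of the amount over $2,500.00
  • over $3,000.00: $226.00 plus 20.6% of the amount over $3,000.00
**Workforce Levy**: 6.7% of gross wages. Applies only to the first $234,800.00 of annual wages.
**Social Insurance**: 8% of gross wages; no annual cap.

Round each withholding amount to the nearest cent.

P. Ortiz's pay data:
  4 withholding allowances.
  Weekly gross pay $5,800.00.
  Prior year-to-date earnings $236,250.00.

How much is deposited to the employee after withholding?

Canton Income Tax: taxable = $5,800.00 − 4×$71.00 = $5,516.00
  $226.00 + 20.6% × ($5,516.00 − $3,000.00) = $226.00 + 20.6% × $2,516.00 = $744.30
Workforce Levy: YTD $236,250.00 ≥ cap $234,800.00 → $0.00
Social Insurance: 8% × $5,800.00 = $464.00
Total withheld: $744.30 + $0.00 + $464.00 = $1,208.30
Net pay: $5,800.00 − $1,208.30 = $4,591.70

$4,591.70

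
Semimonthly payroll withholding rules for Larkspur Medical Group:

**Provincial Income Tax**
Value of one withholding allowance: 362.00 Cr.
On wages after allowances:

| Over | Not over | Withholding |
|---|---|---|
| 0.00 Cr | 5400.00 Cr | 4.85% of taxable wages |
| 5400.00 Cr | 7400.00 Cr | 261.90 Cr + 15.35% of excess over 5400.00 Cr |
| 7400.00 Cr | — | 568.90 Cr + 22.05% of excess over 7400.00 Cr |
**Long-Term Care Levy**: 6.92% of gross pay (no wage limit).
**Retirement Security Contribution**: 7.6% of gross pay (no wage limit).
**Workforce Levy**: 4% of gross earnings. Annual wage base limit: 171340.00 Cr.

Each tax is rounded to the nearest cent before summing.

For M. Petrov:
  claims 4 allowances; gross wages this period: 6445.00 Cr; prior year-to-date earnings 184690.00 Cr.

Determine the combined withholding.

Provincial Income Tax: taxable = 6445.00 Cr − 4×362.00 Cr = 4997.00 Cr
  4.85% × 4997.00 Cr = 242.35 Cr
Long-Term Care Levy: 6.92% × 6445.00 Cr = 445.99 Cr
Retirement Security Contribution: 7.6% × 6445.00 Cr = 489.82 Cr
Workforce Levy: YTD 184690.00 Cr ≥ cap 171340.00 Cr → 0.00 Cr
Total: 242.35 Cr + 445.99 Cr + 489.82 Cr + 0.00 Cr = 1178.16 Cr

1178.16 Cr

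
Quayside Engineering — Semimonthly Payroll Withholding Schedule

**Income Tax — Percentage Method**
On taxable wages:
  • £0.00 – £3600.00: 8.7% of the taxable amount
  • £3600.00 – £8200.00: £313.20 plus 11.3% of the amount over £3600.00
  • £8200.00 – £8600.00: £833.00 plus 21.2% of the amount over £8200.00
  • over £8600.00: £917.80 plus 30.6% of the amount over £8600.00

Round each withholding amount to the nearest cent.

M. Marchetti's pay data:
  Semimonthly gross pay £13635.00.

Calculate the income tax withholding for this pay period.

Income Tax: taxable = £13635.00
  £917.80 + 30.6% × (£13635.00 − £8600.00) = £917.80 + 30.6% × £5035.00 = £2458.51

£2458.51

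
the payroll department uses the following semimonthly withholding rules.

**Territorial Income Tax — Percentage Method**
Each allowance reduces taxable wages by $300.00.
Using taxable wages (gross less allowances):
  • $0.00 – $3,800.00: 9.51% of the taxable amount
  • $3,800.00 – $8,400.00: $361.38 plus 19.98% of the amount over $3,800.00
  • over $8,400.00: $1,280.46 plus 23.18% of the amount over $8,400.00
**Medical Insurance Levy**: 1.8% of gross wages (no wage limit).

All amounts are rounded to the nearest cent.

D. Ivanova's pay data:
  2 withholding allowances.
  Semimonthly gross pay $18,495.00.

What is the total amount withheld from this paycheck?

Territorial Income Tax: taxable = $18,495.00 − 2×$300.00 = $17,895.00
  $1,280.46 + 23.18% × ($17,895.00 − $8,400.00) = $1,280.46 + 23.18% × $9,495.00 = $3,481.40
Medical Insurance Levy: 1.8% × $18,495.00 = $332.91
Total: $3,481.40 + $332.91 = $3,814.31

$3,814.31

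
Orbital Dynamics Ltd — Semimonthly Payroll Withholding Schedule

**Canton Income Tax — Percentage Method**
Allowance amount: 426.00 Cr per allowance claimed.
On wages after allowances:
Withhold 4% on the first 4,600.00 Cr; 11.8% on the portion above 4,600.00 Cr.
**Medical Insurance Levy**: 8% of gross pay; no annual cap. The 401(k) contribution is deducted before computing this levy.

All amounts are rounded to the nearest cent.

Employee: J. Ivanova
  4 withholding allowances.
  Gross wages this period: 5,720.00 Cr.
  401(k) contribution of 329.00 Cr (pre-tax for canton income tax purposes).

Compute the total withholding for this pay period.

Canton Income Tax: taxable = 5,720.00 Cr − 329.00 Cr − 4×426.00 Cr = 3,687.00 Cr
  4% × 3,687.00 Cr = 147.48 Cr
Medical Insurance Levy: 8% × 5,391.00 Cr = 431.28 Cr
Total: 147.48 Cr + 431.28 Cr = 578.76 Cr

578.76 Cr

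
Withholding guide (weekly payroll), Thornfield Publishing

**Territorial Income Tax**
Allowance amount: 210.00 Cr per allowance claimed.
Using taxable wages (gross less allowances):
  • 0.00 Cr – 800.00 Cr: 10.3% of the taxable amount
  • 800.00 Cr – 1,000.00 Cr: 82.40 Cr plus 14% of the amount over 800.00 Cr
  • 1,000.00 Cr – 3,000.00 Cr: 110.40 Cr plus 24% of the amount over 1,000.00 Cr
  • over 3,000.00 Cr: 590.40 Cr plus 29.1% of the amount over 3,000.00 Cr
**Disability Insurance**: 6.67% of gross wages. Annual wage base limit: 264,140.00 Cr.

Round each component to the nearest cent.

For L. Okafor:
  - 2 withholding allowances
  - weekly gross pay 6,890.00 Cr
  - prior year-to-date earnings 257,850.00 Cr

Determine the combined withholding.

2,019.71 Cr

Territorial Income Tax: taxable = 6,890.00 Cr − 2×210.00 Cr = 6,470.00 Cr
  590.40 Cr + 29.1% × (6,470.00 Cr − 3,000.00 Cr) = 590.40 Cr + 29.1% × 3,470.00 Cr = 1,600.17 Cr
Disability Insurance: cap 264,140.00 Cr − YTD 257,850.00 Cr = 6,290.00 Cr subject; 6.67% × 6,290.00 Cr = 419.54 Cr
Total: 1,600.17 Cr + 419.54 Cr = 2,019.71 Cr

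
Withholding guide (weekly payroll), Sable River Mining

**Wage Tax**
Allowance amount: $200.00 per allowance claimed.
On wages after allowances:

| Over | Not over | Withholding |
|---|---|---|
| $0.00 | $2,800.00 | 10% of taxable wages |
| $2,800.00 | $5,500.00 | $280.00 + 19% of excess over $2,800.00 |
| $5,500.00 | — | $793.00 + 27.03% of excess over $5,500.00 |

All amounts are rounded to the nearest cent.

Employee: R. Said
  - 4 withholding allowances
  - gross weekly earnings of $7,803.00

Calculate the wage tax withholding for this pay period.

$1,199.26

Wage Tax: taxable = $7,803.00 − 4×$200.00 = $7,003.00
  $793.00 + 27.03% × ($7,003.00 − $5,500.00) = $793.00 + 27.03% × $1,503.00 = $1,199.26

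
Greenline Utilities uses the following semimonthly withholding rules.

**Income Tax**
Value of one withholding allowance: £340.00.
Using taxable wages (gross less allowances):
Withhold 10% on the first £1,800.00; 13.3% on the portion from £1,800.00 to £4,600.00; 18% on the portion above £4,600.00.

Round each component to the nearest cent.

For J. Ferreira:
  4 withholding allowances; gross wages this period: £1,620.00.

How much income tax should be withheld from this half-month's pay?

Income Tax: taxable = £1,620.00 − 4×£340.00 = £260.00
  10% × £260.00 = £26.00

£26.00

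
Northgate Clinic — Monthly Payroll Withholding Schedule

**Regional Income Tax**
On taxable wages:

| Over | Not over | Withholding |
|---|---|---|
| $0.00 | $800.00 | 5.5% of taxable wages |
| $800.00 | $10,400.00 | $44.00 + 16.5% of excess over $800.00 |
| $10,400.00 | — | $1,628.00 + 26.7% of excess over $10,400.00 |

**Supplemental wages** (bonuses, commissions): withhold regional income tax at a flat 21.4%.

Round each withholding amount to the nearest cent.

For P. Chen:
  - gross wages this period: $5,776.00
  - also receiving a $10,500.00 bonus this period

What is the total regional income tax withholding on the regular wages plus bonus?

$3,112.04

Regional Income Tax: taxable = $5,776.00
  $44.00 + 16.5% × ($5,776.00 − $800.00) = $44.00 + 16.5% × $4,976.00 = $865.04
Supplemental (21.4% flat on bonus): 21.4% × $10,500.00 = $2,247.00
Total regional income tax: $865.04 + $2,247.00 = $3,112.04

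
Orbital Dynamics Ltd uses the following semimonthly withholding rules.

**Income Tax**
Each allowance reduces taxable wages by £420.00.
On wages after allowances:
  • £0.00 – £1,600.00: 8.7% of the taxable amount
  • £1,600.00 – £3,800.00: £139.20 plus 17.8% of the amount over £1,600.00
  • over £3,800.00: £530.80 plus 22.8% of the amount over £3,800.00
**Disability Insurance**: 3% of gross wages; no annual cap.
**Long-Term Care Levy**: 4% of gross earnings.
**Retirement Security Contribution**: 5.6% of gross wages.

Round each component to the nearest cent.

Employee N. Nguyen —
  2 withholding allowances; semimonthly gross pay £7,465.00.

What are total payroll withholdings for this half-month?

£2,115.49

Income Tax: taxable = £7,465.00 − 2×£420.00 = £6,625.00
  £530.80 + 22.8% × (£6,625.00 − £3,800.00) = £530.80 + 22.8% × £2,825.00 = £1,174.90
Disability Insurance: 3% × £7,465.00 = £223.95
Long-Term Care Levy: 4% × £7,465.00 = £298.60
Retirement Security Contribution: 5.6% × £7,465.00 = £418.04
Total: £1,174.90 + £223.95 + £298.60 + £418.04 = £2,115.49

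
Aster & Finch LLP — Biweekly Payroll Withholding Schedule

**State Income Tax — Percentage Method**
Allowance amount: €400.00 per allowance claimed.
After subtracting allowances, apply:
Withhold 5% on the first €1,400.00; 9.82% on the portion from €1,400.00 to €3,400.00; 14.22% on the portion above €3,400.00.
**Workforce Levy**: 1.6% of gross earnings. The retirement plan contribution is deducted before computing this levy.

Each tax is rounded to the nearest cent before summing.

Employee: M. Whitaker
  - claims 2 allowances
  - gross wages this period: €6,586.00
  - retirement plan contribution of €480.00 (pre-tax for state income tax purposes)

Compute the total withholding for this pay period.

€635.13

State Income Tax: taxable = €6,586.00 − €480.00 − 2×€400.00 = €5,306.00
  €266.40 + 14.22% × (€5,306.00 − €3,400.00) = €266.40 + 14.22% × €1,906.00 = €537.43
Workforce Levy: 1.6% × €6,106.00 = €97.70
Total: €537.43 + €97.70 = €635.13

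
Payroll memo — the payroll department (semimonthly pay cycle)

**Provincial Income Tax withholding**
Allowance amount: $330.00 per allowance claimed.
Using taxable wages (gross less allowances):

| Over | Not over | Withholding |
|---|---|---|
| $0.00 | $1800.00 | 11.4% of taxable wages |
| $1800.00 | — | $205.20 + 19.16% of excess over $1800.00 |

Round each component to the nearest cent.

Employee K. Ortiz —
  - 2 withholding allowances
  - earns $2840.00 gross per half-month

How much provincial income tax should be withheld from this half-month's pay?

Provincial Income Tax: taxable = $2840.00 − 2×$330.00 = $2180.00
  $205.20 + 19.16% × ($2180.00 − $1800.00) = $205.20 + 19.16% × $380.00 = $278.01

$278.01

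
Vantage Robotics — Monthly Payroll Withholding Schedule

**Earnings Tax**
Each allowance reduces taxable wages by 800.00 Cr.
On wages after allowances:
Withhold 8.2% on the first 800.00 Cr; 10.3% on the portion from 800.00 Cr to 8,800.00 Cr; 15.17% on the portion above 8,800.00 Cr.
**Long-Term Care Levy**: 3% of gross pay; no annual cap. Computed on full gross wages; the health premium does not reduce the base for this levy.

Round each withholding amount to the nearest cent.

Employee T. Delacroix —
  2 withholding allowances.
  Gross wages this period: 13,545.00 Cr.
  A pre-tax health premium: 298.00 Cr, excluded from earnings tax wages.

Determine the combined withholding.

1,727.84 Cr

Earnings Tax: taxable = 13,545.00 Cr − 298.00 Cr − 2×800.00 Cr = 11,647.00 Cr
  889.60 Cr + 15.17% × (11,647.00 Cr − 8,800.00 Cr) = 889.60 Cr + 15.17% × 2,847.00 Cr = 1,321.49 Cr
Long-Term Care Levy: 3% × 13,545.00 Cr = 406.35 Cr
Total: 1,321.49 Cr + 406.35 Cr = 1,727.84 Cr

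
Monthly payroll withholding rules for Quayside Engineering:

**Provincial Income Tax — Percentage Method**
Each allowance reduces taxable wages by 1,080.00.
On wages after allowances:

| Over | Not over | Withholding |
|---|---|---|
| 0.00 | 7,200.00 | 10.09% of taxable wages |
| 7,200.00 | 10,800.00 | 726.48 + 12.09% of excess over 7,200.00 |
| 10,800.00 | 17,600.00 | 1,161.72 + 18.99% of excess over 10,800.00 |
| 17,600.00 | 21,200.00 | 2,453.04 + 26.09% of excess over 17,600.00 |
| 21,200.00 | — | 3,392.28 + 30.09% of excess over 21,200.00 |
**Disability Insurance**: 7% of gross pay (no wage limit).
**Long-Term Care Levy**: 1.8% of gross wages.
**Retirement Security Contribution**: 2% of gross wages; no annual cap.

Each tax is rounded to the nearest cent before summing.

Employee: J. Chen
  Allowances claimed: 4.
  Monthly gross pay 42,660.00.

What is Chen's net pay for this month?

Provincial Income Tax: taxable = 42,660.00 − 4×1,080.00 = 38,340.00
  3,392.28 + 30.09% × (38,340.00 − 21,200.00) = 3,392.28 + 30.09% × 17,140.00 = 8,549.71
Disability Insurance: 7% × 42,660.00 = 2,986.20
Long-Term Care Levy: 1.8% × 42,660.00 = 767.88
Retirement Security Contribution: 2% × 42,660.00 = 853.20
Total withheld: 8,549.71 + 2,986.20 + 767.88 + 853.20 = 13,156.99
Net pay: 42,660.00 − 13,156.99 = 29,503.01

29,503.01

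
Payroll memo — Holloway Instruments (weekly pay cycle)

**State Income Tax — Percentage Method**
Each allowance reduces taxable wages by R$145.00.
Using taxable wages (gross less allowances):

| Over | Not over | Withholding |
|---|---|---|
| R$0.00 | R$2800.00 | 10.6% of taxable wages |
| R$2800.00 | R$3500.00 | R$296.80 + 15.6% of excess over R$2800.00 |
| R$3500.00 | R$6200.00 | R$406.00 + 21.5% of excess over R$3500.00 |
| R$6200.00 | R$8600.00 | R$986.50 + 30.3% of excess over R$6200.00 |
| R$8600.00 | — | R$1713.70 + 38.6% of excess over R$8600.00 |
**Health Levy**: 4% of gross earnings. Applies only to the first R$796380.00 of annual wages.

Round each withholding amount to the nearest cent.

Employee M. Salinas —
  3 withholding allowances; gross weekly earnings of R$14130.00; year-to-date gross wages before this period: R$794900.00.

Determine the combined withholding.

R$3739.57

State Income Tax: taxable = R$14130.00 − 3×R$145.00 = R$13695.00
  R$1713.70 + 38.6% × (R$13695.00 − R$8600.00) = R$1713.70 + 38.6% × R$5095.00 = R$3680.37
Health Levy: cap R$796380.00 − YTD R$794900.00 = R$1480.00 subject; 4% × R$1480.00 = R$59.20
Total: R$3680.37 + R$59.20 = R$3739.57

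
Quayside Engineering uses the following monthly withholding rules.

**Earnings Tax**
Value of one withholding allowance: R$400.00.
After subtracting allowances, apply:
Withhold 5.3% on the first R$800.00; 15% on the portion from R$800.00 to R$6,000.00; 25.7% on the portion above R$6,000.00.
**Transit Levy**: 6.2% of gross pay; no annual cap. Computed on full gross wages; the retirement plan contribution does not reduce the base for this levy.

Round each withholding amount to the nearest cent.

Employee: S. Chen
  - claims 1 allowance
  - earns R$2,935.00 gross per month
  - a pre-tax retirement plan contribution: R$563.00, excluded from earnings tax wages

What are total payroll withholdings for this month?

Earnings Tax: taxable = R$2,935.00 − R$563.00 − 1×R$400.00 = R$1,972.00
  R$42.40 + 15% × (R$1,972.00 − R$800.00) = R$42.40 + 15% × R$1,172.00 = R$218.20
Transit Levy: 6.2% × R$2,935.00 = R$181.97
Total: R$218.20 + R$181.97 = R$400.17

R$400.17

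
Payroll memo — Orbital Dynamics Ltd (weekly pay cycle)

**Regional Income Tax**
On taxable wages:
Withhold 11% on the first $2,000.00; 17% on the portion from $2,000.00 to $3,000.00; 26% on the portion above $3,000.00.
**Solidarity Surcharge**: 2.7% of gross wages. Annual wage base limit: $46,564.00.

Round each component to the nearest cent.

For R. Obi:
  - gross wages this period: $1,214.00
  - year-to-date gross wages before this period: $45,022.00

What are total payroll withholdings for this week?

Regional Income Tax: taxable = $1,214.00
  11% × $1,214.00 = $133.54
Solidarity Surcharge: 2.7% × $1,214.00 = $32.78
Total: $133.54 + $32.78 = $166.32

$166.32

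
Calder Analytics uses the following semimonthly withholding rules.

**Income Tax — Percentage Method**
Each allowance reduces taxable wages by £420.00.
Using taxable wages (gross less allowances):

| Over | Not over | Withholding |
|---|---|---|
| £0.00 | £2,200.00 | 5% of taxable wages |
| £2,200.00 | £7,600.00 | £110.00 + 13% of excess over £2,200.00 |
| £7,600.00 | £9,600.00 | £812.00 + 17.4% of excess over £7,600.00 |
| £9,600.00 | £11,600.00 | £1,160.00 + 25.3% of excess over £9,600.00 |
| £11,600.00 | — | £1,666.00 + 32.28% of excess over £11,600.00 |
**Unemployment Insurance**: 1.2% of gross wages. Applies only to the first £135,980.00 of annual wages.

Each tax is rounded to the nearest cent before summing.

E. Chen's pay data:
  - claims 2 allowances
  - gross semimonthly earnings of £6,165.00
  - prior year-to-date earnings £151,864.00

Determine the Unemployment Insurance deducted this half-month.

Unemployment Insurance: YTD £151,864.00 ≥ cap £135,980.00 → £0.00

£0.00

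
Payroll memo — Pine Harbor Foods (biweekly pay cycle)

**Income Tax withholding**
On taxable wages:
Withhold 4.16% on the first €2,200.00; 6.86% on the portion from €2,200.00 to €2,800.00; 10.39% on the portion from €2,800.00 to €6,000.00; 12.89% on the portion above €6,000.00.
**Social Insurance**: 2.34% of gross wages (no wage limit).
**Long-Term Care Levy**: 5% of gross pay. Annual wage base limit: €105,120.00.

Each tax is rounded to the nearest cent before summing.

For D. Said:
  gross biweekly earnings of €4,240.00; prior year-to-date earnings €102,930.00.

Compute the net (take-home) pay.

Income Tax: taxable = €4,240.00
  €132.68 + 10.39% × (€4,240.00 − €2,800.00) = €132.68 + 10.39% × €1,440.00 = €282.30
Social Insurance: 2.34% × €4,240.00 = €99.22
Long-Term Care Levy: cap €105,120.00 − YTD €102,930.00 = €2,190.00 subject; 5% × €2,190.00 = €109.50
Total withheld: €282.30 + €99.22 + €109.50 = €491.02
Net pay: €4,240.00 − €491.02 = €3,748.98

€3,748.98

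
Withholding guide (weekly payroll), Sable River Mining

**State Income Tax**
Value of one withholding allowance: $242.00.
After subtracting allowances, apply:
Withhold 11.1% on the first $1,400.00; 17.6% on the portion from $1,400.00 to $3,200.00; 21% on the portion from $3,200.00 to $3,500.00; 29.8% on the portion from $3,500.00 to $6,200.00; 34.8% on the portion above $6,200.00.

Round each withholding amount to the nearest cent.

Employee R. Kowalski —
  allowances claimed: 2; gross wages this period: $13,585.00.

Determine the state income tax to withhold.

State Income Tax: taxable = $13,585.00 − 2×$242.00 = $13,101.00
  $1,339.80 + 34.8% × ($13,101.00 − $6,200.00) = $1,339.80 + 34.8% × $6,901.00 = $3,741.35

$3,741.35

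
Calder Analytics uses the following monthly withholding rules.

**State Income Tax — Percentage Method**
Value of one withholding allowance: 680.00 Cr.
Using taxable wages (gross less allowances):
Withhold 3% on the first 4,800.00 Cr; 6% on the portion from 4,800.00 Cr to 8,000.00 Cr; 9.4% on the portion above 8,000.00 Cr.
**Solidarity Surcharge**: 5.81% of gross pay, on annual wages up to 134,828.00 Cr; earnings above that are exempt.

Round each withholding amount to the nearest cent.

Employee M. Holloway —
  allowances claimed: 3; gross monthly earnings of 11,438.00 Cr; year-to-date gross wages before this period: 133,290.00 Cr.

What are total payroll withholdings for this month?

State Income Tax: taxable = 11,438.00 Cr − 3×680.00 Cr = 9,398.00 Cr
  336.00 Cr + 9.4% × (9,398.00 Cr − 8,000.00 Cr) = 336.00 Cr + 9.4% × 1,398.00 Cr = 467.41 Cr
Solidarity Surcharge: cap 134,828.00 Cr − YTD 133,290.00 Cr = 1,538.00 Cr subject; 5.81% × 1,538.00 Cr = 89.36 Cr
Total: 467.41 Cr + 89.36 Cr = 556.77 Cr

556.77 Cr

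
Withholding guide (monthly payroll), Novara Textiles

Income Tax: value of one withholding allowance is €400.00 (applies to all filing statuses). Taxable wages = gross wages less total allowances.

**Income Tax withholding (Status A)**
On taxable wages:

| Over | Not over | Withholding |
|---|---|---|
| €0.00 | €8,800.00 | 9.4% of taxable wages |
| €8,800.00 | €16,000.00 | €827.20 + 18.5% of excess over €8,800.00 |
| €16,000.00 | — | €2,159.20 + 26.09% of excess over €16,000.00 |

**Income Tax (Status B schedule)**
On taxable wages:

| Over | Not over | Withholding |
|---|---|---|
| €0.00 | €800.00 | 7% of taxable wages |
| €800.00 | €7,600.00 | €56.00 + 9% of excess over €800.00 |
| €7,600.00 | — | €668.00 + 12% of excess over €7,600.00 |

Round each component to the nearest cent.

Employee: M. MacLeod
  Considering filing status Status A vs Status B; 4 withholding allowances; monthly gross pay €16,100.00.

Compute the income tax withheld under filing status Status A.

Income Tax (Status A): taxable = €16,100.00 − 4×€400.00 = €14,500.00
  €827.20 + 18.5% × (€14,500.00 − €8,800.00) = €827.20 + 18.5% × €5,700.00 = €1,881.70

€1,881.70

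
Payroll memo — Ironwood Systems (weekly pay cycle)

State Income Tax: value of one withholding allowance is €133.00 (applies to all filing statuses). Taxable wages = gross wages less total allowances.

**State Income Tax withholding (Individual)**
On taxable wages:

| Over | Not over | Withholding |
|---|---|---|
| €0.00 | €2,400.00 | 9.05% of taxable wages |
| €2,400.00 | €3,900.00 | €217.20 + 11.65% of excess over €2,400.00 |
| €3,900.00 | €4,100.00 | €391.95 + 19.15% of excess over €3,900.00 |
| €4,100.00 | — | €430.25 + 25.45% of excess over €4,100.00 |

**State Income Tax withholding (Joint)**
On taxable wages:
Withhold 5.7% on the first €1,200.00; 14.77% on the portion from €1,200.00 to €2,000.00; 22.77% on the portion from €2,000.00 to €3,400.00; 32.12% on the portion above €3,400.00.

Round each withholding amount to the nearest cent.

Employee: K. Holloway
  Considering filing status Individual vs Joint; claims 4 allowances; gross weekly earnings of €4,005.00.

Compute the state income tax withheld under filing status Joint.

State Income Tax (Joint): taxable = €4,005.00 − 4×€133.00 = €3,473.00
  €505.34 + 32.12% × (€3,473.00 − €3,400.00) = €505.34 + 32.12% × €73.00 = €528.79

€528.79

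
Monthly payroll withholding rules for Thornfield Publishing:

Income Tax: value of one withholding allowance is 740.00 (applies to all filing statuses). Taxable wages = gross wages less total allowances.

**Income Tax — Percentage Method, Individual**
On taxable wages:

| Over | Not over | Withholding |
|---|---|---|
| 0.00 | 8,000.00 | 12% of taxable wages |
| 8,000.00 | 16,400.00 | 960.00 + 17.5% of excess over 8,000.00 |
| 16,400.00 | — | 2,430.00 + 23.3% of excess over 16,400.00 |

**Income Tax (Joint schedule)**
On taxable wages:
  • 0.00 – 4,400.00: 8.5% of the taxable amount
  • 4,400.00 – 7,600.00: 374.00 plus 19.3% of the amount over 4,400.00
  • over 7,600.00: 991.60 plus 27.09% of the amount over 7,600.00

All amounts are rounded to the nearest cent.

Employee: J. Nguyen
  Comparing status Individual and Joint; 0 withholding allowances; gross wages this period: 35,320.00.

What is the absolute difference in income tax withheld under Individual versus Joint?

1,662.59

Income Tax (Individual): taxable = 35,320.00
  2,430.00 + 23.3% × (35,320.00 − 16,400.00) = 2,430.00 + 23.3% × 18,920.00 = 6,838.36
Income Tax (Joint): taxable = 35,320.00
  991.60 + 27.09% × (35,320.00 − 7,600.00) = 991.60 + 27.09% × 27,720.00 = 8,500.95
Difference: |6,838.36 − 8,500.95| = 1,662.59 (higher under Joint)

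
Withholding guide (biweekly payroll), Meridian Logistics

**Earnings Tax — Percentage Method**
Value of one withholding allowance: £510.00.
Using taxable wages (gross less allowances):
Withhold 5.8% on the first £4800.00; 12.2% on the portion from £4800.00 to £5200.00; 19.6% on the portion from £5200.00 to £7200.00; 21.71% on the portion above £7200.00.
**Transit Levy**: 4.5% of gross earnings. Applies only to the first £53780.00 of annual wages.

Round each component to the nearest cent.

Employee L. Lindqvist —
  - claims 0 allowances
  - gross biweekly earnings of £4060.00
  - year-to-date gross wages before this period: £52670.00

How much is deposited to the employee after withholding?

Earnings Tax: taxable = £4060.00
  5.8% × £4060.00 = £235.48
Transit Levy: cap £53780.00 − YTD £52670.00 = £1110.00 subject; 4.5% × £1110.00 = £49.95
Total withheld: £235.48 + £49.95 = £285.43
Net pay: £4060.00 − £285.43 = £3774.57

£3774.57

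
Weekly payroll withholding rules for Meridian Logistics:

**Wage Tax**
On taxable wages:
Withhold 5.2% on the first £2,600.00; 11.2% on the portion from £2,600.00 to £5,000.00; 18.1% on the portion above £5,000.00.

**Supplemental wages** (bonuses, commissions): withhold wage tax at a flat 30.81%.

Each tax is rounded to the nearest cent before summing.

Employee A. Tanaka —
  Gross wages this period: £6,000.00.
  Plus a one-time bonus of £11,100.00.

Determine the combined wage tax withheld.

Wage Tax: taxable = £6,000.00
  £404.00 + 18.1% × (£6,000.00 − £5,000.00) = £404.00 + 18.1% × £1,000.00 = £585.00
Supplemental (30.81% flat on bonus): 30.81% × £11,100.00 = £3,419.91
Total wage tax: £585.00 + £3,419.91 = £4,004.91

£4,004.91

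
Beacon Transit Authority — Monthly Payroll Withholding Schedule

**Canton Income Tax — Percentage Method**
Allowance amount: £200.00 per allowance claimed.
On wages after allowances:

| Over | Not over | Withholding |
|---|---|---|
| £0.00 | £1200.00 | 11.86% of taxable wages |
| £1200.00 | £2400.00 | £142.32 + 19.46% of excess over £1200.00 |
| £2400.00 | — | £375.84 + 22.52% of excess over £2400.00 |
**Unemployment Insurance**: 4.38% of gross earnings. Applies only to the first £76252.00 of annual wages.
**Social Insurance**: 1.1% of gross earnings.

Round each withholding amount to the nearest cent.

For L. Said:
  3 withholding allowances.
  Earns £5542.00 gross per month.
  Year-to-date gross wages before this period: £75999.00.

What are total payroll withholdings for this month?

Canton Income Tax: taxable = £5542.00 − 3×£200.00 = £4942.00
  £375.84 + 22.52% × (£4942.00 − £2400.00) = £375.84 + 22.52% × £2542.00 = £948.30
Unemployment Insurance: cap £76252.00 − YTD £75999.00 = £253.00 subject; 4.38% × £253.00 = £11.08
Social Insurance: 1.1% × £5542.00 = £60.96
Total: £948.30 + £11.08 + £60.96 = £1020.34

£1020.34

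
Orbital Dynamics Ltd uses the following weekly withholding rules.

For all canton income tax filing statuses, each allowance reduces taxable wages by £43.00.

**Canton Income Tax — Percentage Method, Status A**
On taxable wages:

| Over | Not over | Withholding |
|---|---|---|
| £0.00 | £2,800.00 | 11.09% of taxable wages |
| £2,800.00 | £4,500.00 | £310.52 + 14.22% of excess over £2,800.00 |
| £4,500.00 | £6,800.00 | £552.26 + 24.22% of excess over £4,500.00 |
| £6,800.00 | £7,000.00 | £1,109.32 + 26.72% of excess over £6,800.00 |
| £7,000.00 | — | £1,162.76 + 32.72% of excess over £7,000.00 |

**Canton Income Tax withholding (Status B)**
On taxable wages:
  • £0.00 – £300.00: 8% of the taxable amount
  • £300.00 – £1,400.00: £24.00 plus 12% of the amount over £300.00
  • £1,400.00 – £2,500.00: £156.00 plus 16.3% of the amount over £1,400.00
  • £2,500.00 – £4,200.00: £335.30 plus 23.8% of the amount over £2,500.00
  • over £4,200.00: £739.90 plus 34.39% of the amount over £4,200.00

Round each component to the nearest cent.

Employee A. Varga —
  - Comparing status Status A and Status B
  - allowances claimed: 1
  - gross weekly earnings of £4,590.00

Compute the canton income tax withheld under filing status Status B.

£859.23

Canton Income Tax (Status B): taxable = £4,590.00 − 1×£43.00 = £4,547.00
  £739.90 + 34.39% × (£4,547.00 − £4,200.00) = £739.90 + 34.39% × £347.00 = £859.23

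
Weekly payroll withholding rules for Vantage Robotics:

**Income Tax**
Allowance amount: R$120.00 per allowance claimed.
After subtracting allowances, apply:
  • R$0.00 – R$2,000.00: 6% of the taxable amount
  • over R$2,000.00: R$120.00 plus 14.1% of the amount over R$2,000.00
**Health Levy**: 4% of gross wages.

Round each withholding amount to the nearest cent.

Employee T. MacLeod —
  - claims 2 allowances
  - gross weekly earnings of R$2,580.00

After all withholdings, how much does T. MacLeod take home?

Income Tax: taxable = R$2,580.00 − 2×R$120.00 = R$2,340.00
  R$120.00 + 14.1% × (R$2,340.00 − R$2,000.00) = R$120.00 + 14.1% × R$340.00 = R$167.94
Health Levy: 4% × R$2,580.00 = R$103.20
Total withheld: R$167.94 + R$103.20 = R$271.14
Net pay: R$2,580.00 − R$271.14 = R$2,308.86

R$2,308.86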